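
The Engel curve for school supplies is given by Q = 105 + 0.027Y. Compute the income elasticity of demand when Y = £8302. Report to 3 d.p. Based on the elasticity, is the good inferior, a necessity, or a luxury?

At Y = 8302: Q = 329.154.
dQ/dY = 0.027.
η = (dQ/dY)·(Y/Q) = 0.027 × (8302/329.154) = 0.681.
Since 0 < η < 1, the good is a necessity.

0.681 (necessity)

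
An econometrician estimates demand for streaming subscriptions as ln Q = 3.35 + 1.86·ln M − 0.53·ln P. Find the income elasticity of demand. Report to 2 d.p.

1.86

In a log-linear demand, the coefficient on ln M is the income elasticity.
So η = 1.86.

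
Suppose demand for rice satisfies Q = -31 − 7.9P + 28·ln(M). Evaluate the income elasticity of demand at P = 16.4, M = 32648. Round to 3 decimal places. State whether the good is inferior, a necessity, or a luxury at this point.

At P = 16.4, M = 32648: Q = 130.459.
Holding P constant, ∂Q/∂M = 28/M = 0.000857633.
η_M = (∂Q/∂M)·(M/Q) = 0.000857633 × (32648/130.459) = 0.215.
Since 0 < η < 1, this is a necessity.

0.215 (necessity)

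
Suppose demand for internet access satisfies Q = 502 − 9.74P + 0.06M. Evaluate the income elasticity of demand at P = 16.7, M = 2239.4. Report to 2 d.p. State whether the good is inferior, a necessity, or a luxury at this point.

At P = 16.7, M = 2239.4: Q = 473.706.
Holding P constant, ∂Q/∂M = 0.06.
η_M = (∂Q/∂M)·(M/Q) = 0.06 × (2239.4/473.706) = 0.28.
Since 0 < η < 1, this is a necessity.

0.28 (necessity)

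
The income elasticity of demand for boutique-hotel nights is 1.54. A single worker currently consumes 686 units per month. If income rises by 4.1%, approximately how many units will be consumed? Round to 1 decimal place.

%ΔQ ≈ η × %ΔI = 1.54 × 4.1% = 6.314%.
New Q ≈ 686 × (1 + 0.06314) = 729.3.

729.3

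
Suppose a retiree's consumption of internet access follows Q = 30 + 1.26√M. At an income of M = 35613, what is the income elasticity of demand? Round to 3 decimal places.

At M = 35613: Q = 267.780.
dQ/dM = 1.26/(2√M) = 0.00333838 at this income.
η = (dQ/dM)·(M/Q) = 0.00333838 × (35613/267.780) = 0.444.

0.444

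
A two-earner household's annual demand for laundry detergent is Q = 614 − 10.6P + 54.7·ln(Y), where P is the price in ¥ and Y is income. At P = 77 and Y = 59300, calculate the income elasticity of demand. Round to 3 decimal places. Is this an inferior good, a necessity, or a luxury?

0.137 (necessity)

At P = 77, Y = 59300: Q = 398.973.
Holding P constant, ∂Q/∂Y = 54.7/Y = 0.000922428.
η_Y = (∂Q/∂Y)·(Y/Q) = 0.000922428 × (59300/398.973) = 0.137.
Since 0 < η < 1, this is a necessity.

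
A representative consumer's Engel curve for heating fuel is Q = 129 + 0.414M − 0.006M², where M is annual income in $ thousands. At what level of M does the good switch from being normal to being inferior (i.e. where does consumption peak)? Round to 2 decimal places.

dQ/dM = 0.414 − 0.012M.
The good is inferior where dQ/dM < 0. Setting dQ/dM = 0 gives M = 0.414 / 0.012 = 34.50.

34.50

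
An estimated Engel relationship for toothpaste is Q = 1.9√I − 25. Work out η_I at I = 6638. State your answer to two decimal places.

0.60

At I = 6638: Q = 129.800.
dQ/dI = 1.9/(2√I) = 0.0116602 at this income.
η = (dQ/dI)·(I/Q) = 0.0116602 × (6638/129.800) = 0.60.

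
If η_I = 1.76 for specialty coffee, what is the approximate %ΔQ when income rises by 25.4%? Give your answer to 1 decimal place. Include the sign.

44.7%

%ΔQ ≈ η × %ΔI = 1.76 × 25.4% = 44.7%.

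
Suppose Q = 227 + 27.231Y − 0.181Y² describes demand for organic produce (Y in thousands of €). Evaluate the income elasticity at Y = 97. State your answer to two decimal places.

-0.66

At Y = 97: Q = 1165.3780.
dQ/dY = 27.231 − 0.362Y = -7.88300.
η = (dQ/dY)·(Y/Q) = -7.88300 × (97/1165.3780) = -0.66.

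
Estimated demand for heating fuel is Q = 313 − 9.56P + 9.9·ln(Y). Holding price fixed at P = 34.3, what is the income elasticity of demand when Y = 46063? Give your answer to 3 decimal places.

0.108

At P = 34.3, Y = 46063: Q = 91.396.
Holding P constant, ∂Q/∂Y = 9.9/Y = 0.000214923.
η_Y = (∂Q/∂Y)·(Y/Q) = 0.000214923 × (46063/91.396) = 0.108.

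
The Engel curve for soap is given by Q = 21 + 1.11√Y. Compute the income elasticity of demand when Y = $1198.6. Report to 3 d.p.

0.323

At Y = 1198.6: Q = 59.429.
dQ/dY = 1.11/(2√Y) = 0.0160308 at this income.
η = (dQ/dY)·(Y/Q) = 0.0160308 × (1198.6/59.429) = 0.323.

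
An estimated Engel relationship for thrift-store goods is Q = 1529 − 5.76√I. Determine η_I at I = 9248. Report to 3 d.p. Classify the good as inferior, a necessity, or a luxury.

At I = 9248: Q = 975.081.
dQ/dI = -5.76/(2√I) = -0.0299481 at this income.
η = (dQ/dI)·(I/Q) = -0.0299481 × (9248/975.081) = -0.284.
Since η < 0, the good is an inferior good.

-0.284 (inferior good)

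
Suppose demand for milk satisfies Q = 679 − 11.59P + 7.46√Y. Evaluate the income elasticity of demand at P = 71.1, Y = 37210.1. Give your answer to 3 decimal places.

At P = 71.1, Y = 37210.1: Q = 1293.979.
Holding P constant, ∂Q/∂Y = 7.46/(2√Y) = 0.0193365.
η_Y = (∂Q/∂Y)·(Y/Q) = 0.0193365 × (37210.1/1293.979) = 0.556.

0.556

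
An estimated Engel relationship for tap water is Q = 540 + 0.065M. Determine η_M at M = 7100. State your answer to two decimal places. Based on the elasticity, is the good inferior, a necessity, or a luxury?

At M = 7100: Q = 1001.500.
dQ/dM = 0.065.
η = (dQ/dM)·(M/Q) = 0.065 × (7100/1001.500) = 0.46.
Since 0 < η < 1, the good is a necessity.

0.46 (necessity)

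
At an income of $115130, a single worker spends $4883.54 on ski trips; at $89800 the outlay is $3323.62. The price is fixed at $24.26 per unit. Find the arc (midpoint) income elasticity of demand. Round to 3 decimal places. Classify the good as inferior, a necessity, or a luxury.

1.538 (luxury)

With a constant price, Q₁ = 4883.54/24.26 = 201.300 and Q₂ = 3323.62/24.26 = 137.000 (equivalently, work directly with expenditure since P cancels).
Midpoint %ΔQ = (3323.62 − 4883.54)/4103.58 = -0.38014; midpoint %ΔI = (89800 − 115130)/102465 = -0.24721.
η = -0.38014 / -0.24721 = 1.538.
η > 1 ⇒ luxury.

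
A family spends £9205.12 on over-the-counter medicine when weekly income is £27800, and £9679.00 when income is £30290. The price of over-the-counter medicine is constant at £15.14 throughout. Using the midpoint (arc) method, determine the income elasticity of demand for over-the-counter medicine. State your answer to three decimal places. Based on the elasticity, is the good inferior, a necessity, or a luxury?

0.585 (necessity)

With a constant price, Q₁ = 9205.12/15.14 = 608.000 and Q₂ = 9679.00/15.14 = 639.300 (equivalently, work directly with expenditure since P cancels).
Midpoint %ΔQ = (9679.00 − 9205.12)/9442.06 = 0.05019; midpoint %ΔI = (30290 − 27800)/29045 = 0.08573.
η = 0.05019 / 0.08573 = 0.585.
0 < η < 1 ⇒ necessity.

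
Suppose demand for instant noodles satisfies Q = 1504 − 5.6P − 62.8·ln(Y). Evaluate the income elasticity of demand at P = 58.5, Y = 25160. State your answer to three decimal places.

-0.116

At P = 58.5, Y = 25160: Q = 540.047.
Holding P constant, ∂Q/∂Y = -62.8/Y = -0.00249603.
η_Y = (∂Q/∂Y)·(Y/Q) = -0.00249603 × (25160/540.047) = -0.116.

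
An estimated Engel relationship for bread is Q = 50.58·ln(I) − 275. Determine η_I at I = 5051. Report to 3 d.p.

At I = 5051: Q = 156.313.
dQ/dI = 50.58/I = 0.0100139 at this income.
η = (dQ/dI)·(I/Q) = 0.0100139 × (5051/156.313) = 0.324.

0.324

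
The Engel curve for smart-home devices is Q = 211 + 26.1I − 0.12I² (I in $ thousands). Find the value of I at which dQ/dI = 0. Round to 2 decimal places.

dQ/dI = 26.1 − 0.24I.
The good is inferior where dQ/dI < 0. Setting dQ/dI = 0 gives I = 26.1 / 0.24 = 108.75.

108.75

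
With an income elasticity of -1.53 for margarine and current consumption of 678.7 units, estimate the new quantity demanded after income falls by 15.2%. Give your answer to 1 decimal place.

836.5

%ΔQ ≈ η × %ΔI = -1.53 × (-15.2%) = 23.256%.
New Q ≈ 678.7 × (1 + 0.23256) = 836.5.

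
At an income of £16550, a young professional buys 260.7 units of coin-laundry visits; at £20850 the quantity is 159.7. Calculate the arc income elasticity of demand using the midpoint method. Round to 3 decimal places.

-2.090

ΔQ = 159.7 − 260.7 = -101; midpoint Q̄ = (260.7 + 159.7)/2 = 210.2.
ΔI = 20850 − 16550 = 4300; midpoint Ī = (16550 + 20850)/2 = 18700.
η = (ΔQ/Q̄) ÷ (ΔI/Ī) = (-101/210.2) ÷ (4300/18700) = -2.090.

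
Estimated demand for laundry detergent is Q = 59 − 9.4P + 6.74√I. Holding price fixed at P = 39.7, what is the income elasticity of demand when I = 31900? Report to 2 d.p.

0.68

At P = 39.7, I = 31900: Q = 889.622.
Holding P constant, ∂Q/∂I = 6.74/(2√I) = 0.0188684.
η_I = (∂Q/∂I)·(I/Q) = 0.0188684 × (31900/889.622) = 0.68.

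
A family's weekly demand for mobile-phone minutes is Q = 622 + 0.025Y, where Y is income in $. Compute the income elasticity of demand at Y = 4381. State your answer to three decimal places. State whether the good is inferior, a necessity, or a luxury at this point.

0.150 (necessity)

At Y = 4381: Q = 731.525.
dQ/dY = 0.025.
η = (dQ/dY)·(Y/Q) = 0.025 × (4381/731.525) = 0.150.
Since 0 < η < 1, the good is a necessity.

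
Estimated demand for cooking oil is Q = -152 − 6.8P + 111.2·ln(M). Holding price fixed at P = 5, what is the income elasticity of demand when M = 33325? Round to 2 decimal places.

0.11

At P = 5, M = 33325: Q = 972.044.
Holding P constant, ∂Q/∂M = 111.2/M = 0.00333683.
η_M = (∂Q/∂M)·(M/Q) = 0.00333683 × (33325/972.044) = 0.11.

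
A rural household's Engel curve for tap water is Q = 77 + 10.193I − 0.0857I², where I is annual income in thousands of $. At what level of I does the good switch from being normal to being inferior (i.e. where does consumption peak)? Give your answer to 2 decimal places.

59.47

dQ/dI = 10.193 − 0.1714I.
The good is inferior where dQ/dI < 0. Setting dQ/dI = 0 gives I = 10.193 / 0.1714 = 59.47.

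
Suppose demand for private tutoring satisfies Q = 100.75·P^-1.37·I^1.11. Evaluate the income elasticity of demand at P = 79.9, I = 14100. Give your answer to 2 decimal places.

1.11

For a multiplicative demand Q = A·P^α·I^β, the income elasticity is β everywhere.
Here β = 1.11, so η = 1.11.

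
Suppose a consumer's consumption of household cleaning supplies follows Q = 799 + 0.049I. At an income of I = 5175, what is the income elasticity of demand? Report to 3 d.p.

0.241

At I = 5175: Q = 1052.575.
dQ/dI = 0.049.
η = (dQ/dI)·(I/Q) = 0.049 × (5175/1052.575) = 0.241.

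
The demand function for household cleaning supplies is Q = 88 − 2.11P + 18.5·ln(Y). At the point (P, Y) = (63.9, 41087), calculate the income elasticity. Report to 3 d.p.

0.124

At P = 63.9, Y = 41087: Q = 149.705.
Holding P constant, ∂Q/∂Y = 18.5/Y = 0.000450264.
η_Y = (∂Q/∂Y)·(Y/Q) = 0.000450264 × (41087/149.705) = 0.124.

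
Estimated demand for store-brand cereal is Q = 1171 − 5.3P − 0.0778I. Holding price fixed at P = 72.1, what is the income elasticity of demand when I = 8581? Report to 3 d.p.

-5.505

At P = 72.1, I = 8581: Q = 121.268.
Holding P constant, ∂Q/∂I = −0.0778.
η_I = (∂Q/∂I)·(I/Q) = -0.0778 × (8581/121.268) = -5.505.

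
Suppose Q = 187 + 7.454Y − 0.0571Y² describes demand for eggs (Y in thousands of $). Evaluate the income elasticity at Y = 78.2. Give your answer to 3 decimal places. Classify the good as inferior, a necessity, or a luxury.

-0.274 (inferior good)

At Y = 78.2: Q = 420.7226.
dQ/dY = 7.454 − 0.1142Y = -1.47644.
η = (dQ/dY)·(Y/Q) = -1.47644 × (78.2/420.7226) = -0.274.
η < 0 ⇒ inferior good.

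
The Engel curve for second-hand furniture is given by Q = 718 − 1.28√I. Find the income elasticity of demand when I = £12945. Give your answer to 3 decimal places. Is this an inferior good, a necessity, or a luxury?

At I = 12945: Q = 572.367.
dQ/dI = -1.28/(2√I) = -0.00562508 at this income.
η = (dQ/dI)·(I/Q) = -0.00562508 × (12945/572.367) = -0.127.
Since η < 0, the good is an inferior good.

-0.127 (inferior good)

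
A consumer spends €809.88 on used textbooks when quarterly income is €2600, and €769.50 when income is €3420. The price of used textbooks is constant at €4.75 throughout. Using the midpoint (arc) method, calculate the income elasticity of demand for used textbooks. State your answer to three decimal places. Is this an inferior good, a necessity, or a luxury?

With a constant price, Q₁ = 809.88/4.75 = 170.501 and Q₂ = 769.50/4.75 = 162.000 (equivalently, work directly with expenditure since P cancels).
Midpoint %ΔQ = (769.50 − 809.88)/789.69 = -0.05113; midpoint %ΔI = (3420 − 2600)/3010 = 0.27243.
η = -0.05113 / 0.27243 = -0.188.
η < 0 ⇒ inferior good.

-0.188 (inferior good)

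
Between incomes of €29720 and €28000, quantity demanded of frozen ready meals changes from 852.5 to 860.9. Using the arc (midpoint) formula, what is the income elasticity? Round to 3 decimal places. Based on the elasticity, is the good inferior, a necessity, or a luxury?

-0.165 (inferior good)

ΔQ = 860.9 − 852.5 = 8.4; midpoint Q̄ = (852.5 + 860.9)/2 = 856.7.
ΔI = 28000 − 29720 = -1720; midpoint Ī = (29720 + 28000)/2 = 28860.
η = (ΔQ/Q̄) ÷ (ΔI/Ī) = (8.4/856.7) ÷ (-1720/28860) = -0.165.
η < 0 ⇒ inferior good.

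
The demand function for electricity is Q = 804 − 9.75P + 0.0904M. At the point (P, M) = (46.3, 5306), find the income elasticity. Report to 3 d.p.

At P = 46.3, M = 5306: Q = 832.237.
Holding P constant, ∂Q/∂M = 0.0904.
η_M = (∂Q/∂M)·(M/Q) = 0.0904 × (5306/832.237) = 0.576.

0.576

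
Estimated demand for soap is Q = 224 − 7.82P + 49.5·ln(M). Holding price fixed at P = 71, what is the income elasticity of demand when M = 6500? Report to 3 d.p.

0.479

At P = 71, M = 6500: Q = 103.368.
Holding P constant, ∂Q/∂M = 49.5/M = 0.00761538.
η_M = (∂Q/∂M)·(M/Q) = 0.00761538 × (6500/103.368) = 0.479.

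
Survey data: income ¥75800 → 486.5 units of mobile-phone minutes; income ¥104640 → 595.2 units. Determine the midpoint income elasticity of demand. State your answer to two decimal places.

ΔQ = 595.2 − 486.5 = 108.7; midpoint Q̄ = (486.5 + 595.2)/2 = 540.85.
ΔI = 104640 − 75800 = 28840; midpoint Ī = (75800 + 104640)/2 = 90220.
η = (ΔQ/Q̄) ÷ (ΔI/Ī) = (108.7/540.85) ÷ (28840/90220) = 0.63.

0.63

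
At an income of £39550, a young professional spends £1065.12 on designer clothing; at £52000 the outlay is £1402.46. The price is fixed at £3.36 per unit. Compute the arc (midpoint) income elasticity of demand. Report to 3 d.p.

With a constant price, Q₁ = 1065.12/3.36 = 317.000 and Q₂ = 1402.46/3.36 = 417.399 (equivalently, work directly with expenditure since P cancels).
Midpoint %ΔQ = (1402.46 − 1065.12)/1233.79 = 0.27342; midpoint %ΔI = (52000 − 39550)/45775 = 0.27198.
η = 0.27342 / 0.27198 = 1.005.

1.005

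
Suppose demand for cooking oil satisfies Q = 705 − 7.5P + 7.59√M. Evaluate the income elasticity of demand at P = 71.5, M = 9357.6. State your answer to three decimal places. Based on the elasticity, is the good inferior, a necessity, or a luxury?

0.407 (necessity)

At P = 71.5, M = 9357.6: Q = 902.966.
Holding P constant, ∂Q/∂M = 7.59/(2√M) = 0.039231.
η_M = (∂Q/∂M)·(M/Q) = 0.039231 × (9357.6/902.966) = 0.407.
Since 0 < η < 1, this is a necessity.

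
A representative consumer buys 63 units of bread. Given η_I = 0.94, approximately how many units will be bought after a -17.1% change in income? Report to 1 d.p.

52.9

%ΔQ ≈ η × %ΔI = 0.94 × (-17.1%) = -16.074%.
New Q ≈ 63 × (1 − 0.16074) = 52.9.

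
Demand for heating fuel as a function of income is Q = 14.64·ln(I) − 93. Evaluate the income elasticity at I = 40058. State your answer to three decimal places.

At I = 40058: Q = 62.156.
dQ/dI = 14.64/I = 0.00036547 at this income.
η = (dQ/dI)·(I/Q) = 0.00036547 × (40058/62.156) = 0.236.

0.236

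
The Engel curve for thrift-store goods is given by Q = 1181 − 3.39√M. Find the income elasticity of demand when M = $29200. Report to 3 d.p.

At M = 29200: Q = 601.717.
dQ/dM = -3.39/(2√M) = -0.00991924 at this income.
η = (dQ/dM)·(M/Q) = -0.00991924 × (29200/601.717) = -0.481.

-0.481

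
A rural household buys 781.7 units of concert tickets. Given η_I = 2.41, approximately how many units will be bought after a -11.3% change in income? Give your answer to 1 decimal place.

%ΔQ ≈ η × %ΔI = 2.41 × (-11.3%) = -27.233%.
New Q ≈ 781.7 × (1 − 0.27233) = 568.8.

568.8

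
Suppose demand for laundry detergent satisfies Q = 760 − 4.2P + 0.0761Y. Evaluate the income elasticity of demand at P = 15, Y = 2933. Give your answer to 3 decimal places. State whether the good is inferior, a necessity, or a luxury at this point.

0.243 (necessity)

At P = 15, Y = 2933: Q = 920.201.
Holding P constant, ∂Q/∂Y = 0.0761.
η_Y = (∂Q/∂Y)·(Y/Q) = 0.0761 × (2933/920.201) = 0.243.
Since 0 < η < 1, this is a necessity.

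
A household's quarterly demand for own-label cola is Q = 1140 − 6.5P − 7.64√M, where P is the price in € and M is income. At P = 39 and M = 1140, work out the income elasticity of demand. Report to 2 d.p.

-0.21

At P = 39, M = 1140: Q = 628.544.
Holding P constant, ∂Q/∂M = -7.64/(2√M) = -0.113139.
η_M = (∂Q/∂M)·(M/Q) = -0.113139 × (1140/628.544) = -0.21.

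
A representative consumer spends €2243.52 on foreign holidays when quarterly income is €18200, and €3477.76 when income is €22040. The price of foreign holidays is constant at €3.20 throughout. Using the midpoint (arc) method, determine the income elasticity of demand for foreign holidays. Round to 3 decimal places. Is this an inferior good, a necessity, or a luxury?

With a constant price, Q₁ = 2243.52/3.20 = 701.100 and Q₂ = 3477.76/3.20 = 1086.800 (equivalently, work directly with expenditure since P cancels).
Midpoint %ΔQ = (3477.76 − 2243.52)/2860.64 = 0.43146; midpoint %ΔI = (22040 − 18200)/20120 = 0.19085.
η = 0.43146 / 0.19085 = 2.261.
η > 1 ⇒ luxury.

2.261 (luxury)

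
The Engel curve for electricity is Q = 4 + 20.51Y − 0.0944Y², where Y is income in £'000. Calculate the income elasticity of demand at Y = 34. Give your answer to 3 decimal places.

0.809

At Y = 34: Q = 592.2136.
dQ/dY = 20.51 − 0.1888Y = 14.09080.
η = (dQ/dY)·(Y/Q) = 14.09080 × (34/592.2136) = 0.809.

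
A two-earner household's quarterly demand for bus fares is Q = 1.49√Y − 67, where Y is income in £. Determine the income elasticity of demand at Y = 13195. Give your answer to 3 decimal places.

At Y = 13195: Q = 104.156.
dQ/dY = 1.49/(2√Y) = 0.00648562 at this income.
η = (dQ/dY)·(Y/Q) = 0.00648562 × (13195/104.156) = 0.822.

0.822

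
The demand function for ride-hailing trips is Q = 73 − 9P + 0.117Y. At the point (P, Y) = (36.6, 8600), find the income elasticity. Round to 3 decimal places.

At P = 36.6, Y = 8600: Q = 749.800.
Holding P constant, ∂Q/∂Y = 0.117.
η_Y = (∂Q/∂Y)·(Y/Q) = 0.117 × (8600/749.800) = 1.342.

1.342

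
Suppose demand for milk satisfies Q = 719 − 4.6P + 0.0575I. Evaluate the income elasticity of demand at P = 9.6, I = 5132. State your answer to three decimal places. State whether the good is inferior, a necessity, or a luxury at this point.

At P = 9.6, I = 5132: Q = 969.930.
Holding P constant, ∂Q/∂I = 0.0575.
η_I = (∂Q/∂I)·(I/Q) = 0.0575 × (5132/969.930) = 0.304.
Since 0 < η < 1, this is a necessity.

0.304 (necessity)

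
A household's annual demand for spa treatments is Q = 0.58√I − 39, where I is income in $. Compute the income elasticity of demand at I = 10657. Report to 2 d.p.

At I = 10657: Q = 20.875.
dQ/dI = 0.58/(2√I) = 0.00280919 at this income.
η = (dQ/dI)·(I/Q) = 0.00280919 × (10657/20.875) = 1.43.

1.43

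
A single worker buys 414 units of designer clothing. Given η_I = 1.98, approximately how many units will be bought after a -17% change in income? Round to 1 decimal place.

%ΔQ ≈ η × %ΔI = 1.98 × (-17%) = -33.66%.
New Q ≈ 414 × (1 − 0.3366) = 274.6.

274.6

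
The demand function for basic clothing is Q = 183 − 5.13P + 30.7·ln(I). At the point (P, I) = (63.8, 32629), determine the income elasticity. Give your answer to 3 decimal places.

0.176

At P = 63.8, I = 32629: Q = 174.770.
Holding P constant, ∂Q/∂I = 30.7/I = 0.000940881.
η_I = (∂Q/∂I)·(I/Q) = 0.000940881 × (32629/174.770) = 0.176.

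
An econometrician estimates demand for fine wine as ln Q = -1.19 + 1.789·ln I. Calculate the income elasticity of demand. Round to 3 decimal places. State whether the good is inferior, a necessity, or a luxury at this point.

In a log-linear demand, the coefficient on ln I is the income elasticity.
So η = 1.789.
η > 1 ⇒ luxury.

1.789 (luxury)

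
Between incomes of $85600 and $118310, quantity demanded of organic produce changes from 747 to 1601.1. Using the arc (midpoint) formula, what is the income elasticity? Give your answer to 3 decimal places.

ΔQ = 1601.1 − 747 = 854.1; midpoint Q̄ = (747 + 1601.1)/2 = 1174.05.
ΔI = 118310 − 85600 = 32710; midpoint Ī = (85600 + 118310)/2 = 101955.
η = (ΔQ/Q̄) ÷ (ΔI/Ī) = (854.1/1174.05) ÷ (32710/101955) = 2.268.

2.268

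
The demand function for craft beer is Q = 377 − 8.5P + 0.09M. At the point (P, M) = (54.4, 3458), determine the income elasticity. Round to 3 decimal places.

1.378

At P = 54.4, M = 3458: Q = 225.820.
Holding P constant, ∂Q/∂M = 0.09.
η_M = (∂Q/∂M)·(M/Q) = 0.09 × (3458/225.820) = 1.378.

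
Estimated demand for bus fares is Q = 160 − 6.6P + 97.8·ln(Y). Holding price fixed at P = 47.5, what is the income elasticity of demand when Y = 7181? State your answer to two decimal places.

At P = 47.5, Y = 7181: Q = 714.885.
Holding P constant, ∂Q/∂Y = 97.8/Y = 0.0136193.
η_Y = (∂Q/∂Y)·(Y/Q) = 0.0136193 × (7181/714.885) = 0.14.

0.14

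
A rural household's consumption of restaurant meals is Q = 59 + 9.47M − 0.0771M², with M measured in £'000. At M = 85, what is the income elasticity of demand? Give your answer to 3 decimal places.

-1.007

At M = 85: Q = 306.9025.
dQ/dM = 9.47 − 0.1542M = -3.63700.
η = (dQ/dM)·(M/Q) = -3.63700 × (85/306.9025) = -1.007.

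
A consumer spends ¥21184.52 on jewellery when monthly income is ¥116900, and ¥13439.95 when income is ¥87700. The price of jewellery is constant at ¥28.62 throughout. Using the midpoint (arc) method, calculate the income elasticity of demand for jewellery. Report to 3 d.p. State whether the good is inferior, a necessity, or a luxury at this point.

With a constant price, Q₁ = 21184.52/28.62 = 740.200 and Q₂ = 13439.95/28.62 = 469.600 (equivalently, work directly with expenditure since P cancels).
Midpoint %ΔQ = (13439.95 − 21184.52)/17312.24 = -0.44735; midpoint %ΔI = (87700 − 116900)/102300 = -0.28543.
η = -0.44735 / -0.28543 = 1.567.
η > 1 ⇒ luxury.

1.567 (luxury)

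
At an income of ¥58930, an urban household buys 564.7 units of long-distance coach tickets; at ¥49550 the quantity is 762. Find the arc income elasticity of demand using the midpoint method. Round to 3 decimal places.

-1.720

ΔQ = 762 − 564.7 = 197.3; midpoint Q̄ = (564.7 + 762)/2 = 663.35.
ΔI = 49550 − 58930 = -9380; midpoint Ī = (58930 + 49550)/2 = 54240.
η = (ΔQ/Q̄) ÷ (ΔI/Ī) = (197.3/663.35) ÷ (-9380/54240) = -1.720.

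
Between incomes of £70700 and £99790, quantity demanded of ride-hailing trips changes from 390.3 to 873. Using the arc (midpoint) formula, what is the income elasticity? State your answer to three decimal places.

ΔQ = 873 − 390.3 = 482.7; midpoint Q̄ = (390.3 + 873)/2 = 631.65.
ΔI = 99790 − 70700 = 29090; midpoint Ī = (70700 + 99790)/2 = 85245.
η = (ΔQ/Q̄) ÷ (ΔI/Ī) = (482.7/631.65) ÷ (29090/85245) = 2.239.

2.239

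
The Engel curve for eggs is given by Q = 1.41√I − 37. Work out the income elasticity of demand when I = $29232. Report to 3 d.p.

At I = 29232: Q = 204.073.
dQ/dI = 1.41/(2√I) = 0.00412344 at this income.
η = (dQ/dI)·(I/Q) = 0.00412344 × (29232/204.073) = 0.591.

0.591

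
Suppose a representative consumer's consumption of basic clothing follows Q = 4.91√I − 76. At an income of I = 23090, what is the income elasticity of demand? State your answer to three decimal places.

0.557

At I = 23090: Q = 670.094.
dQ/dI = 4.91/(2√I) = 0.0161562 at this income.
η = (dQ/dI)·(I/Q) = 0.0161562 × (23090/670.094) = 0.557.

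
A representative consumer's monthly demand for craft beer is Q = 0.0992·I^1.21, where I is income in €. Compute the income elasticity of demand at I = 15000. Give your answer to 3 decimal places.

For Q = A·I^β the income elasticity is constant and equal to β.
Here β = 1.21, so η = 1.210.

1.210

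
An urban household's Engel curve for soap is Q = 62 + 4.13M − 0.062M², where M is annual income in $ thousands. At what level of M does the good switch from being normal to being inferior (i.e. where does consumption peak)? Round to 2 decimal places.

33.31

dQ/dM = 4.13 − 0.124M.
The good is inferior where dQ/dM < 0. Setting dQ/dM = 0 gives M = 4.13 / 0.124 = 33.31.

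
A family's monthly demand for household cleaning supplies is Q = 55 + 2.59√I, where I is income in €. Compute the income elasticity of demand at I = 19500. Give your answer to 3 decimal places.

At I = 19500: Q = 416.674.
dQ/dI = 2.59/(2√I) = 0.00927369 at this income.
η = (dQ/dI)·(I/Q) = 0.00927369 × (19500/416.674) = 0.434.

0.434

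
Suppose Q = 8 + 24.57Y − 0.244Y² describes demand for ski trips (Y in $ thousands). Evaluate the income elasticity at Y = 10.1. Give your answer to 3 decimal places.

0.858

At Y = 10.1: Q = 231.2666.
dQ/dY = 24.57 − 0.488Y = 19.64120.
η = (dQ/dY)·(Y/Q) = 19.64120 × (10.1/231.2666) = 0.858.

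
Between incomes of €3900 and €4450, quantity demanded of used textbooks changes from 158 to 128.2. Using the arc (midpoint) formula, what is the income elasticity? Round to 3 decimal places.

-1.581

ΔQ = 128.2 − 158 = -29.8; midpoint Q̄ = (158 + 128.2)/2 = 143.1.
ΔI = 4450 − 3900 = 550; midpoint Ī = (3900 + 4450)/2 = 4175.
η = (ΔQ/Q̄) ÷ (ΔI/Ī) = (-29.8/143.1) ÷ (550/4175) = -1.581.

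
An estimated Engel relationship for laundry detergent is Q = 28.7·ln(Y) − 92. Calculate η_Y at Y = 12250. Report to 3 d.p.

At Y = 12250: Q = 178.161.
dQ/dY = 28.7/Y = 0.00234286 at this income.
η = (dQ/dY)·(Y/Q) = 0.00234286 × (12250/178.161) = 0.161.

0.161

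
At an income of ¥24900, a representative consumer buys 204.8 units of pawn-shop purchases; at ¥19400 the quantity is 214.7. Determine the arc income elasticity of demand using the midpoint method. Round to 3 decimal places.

ΔQ = 214.7 − 204.8 = 9.9; midpoint Q̄ = (204.8 + 214.7)/2 = 209.75.
ΔI = 19400 − 24900 = -5500; midpoint Ī = (24900 + 19400)/2 = 22150.
η = (ΔQ/Q̄) ÷ (ΔI/Ī) = (9.9/209.75) ÷ (-5500/22150) = -0.190.

-0.190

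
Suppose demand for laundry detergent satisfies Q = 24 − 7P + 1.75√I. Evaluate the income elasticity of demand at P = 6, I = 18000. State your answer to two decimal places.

0.54

At P = 6, I = 18000: Q = 216.787.
Holding P constant, ∂Q/∂I = 1.75/(2√I) = 0.00652186.
η_I = (∂Q/∂I)·(I/Q) = 0.00652186 × (18000/216.787) = 0.54.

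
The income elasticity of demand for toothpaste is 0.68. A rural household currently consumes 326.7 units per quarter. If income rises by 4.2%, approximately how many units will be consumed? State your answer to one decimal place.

336.0

%ΔQ ≈ η × %ΔI = 0.68 × 4.2% = 2.856%.
New Q ≈ 326.7 × (1 + 0.02856) = 336.0.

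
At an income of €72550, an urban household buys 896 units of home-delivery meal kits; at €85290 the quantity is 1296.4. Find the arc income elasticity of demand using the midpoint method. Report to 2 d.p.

2.26

ΔQ = 1296.4 − 896 = 400.4; midpoint Q̄ = (896 + 1296.4)/2 = 1096.2.
ΔI = 85290 − 72550 = 12740; midpoint Ī = (72550 + 85290)/2 = 78920.
η = (ΔQ/Q̄) ÷ (ΔI/Ī) = (400.4/1096.2) ÷ (12740/78920) = 2.26.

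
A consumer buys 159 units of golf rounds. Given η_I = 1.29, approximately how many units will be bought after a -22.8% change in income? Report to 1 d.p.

112.2

%ΔQ ≈ η × %ΔI = 1.29 × (-22.8%) = -29.412%.
New Q ≈ 159 × (1 − 0.29412) = 112.2.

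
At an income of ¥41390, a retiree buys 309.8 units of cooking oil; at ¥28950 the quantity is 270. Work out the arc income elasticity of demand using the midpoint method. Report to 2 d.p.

0.39

ΔQ = 270 − 309.8 = -39.8; midpoint Q̄ = (309.8 + 270)/2 = 289.9.
ΔI = 28950 − 41390 = -12440; midpoint Ī = (41390 + 28950)/2 = 35170.
η = (ΔQ/Q̄) ÷ (ΔI/Ī) = (-39.8/289.9) ÷ (-12440/35170) = 0.39.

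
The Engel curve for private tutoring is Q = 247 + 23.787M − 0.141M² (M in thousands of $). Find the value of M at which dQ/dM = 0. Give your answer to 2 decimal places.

84.35

dQ/dM = 23.787 − 0.282M.
The good is inferior where dQ/dM < 0. Setting dQ/dM = 0 gives M = 23.787 / 0.282 = 84.35.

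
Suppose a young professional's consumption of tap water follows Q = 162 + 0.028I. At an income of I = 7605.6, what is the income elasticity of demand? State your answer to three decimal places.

0.568

At I = 7605.6: Q = 374.957.
dQ/dI = 0.028.
η = (dQ/dI)·(I/Q) = 0.028 × (7605.6/374.957) = 0.568.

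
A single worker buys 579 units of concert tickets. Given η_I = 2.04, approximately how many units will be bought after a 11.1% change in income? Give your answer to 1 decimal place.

%ΔQ ≈ η × %ΔI = 2.04 × 11.1% = 22.644%.
New Q ≈ 579 × (1 + 0.22644) = 710.1.

710.1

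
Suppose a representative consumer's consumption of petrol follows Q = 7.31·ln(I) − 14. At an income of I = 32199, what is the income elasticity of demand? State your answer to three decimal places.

At I = 32199: Q = 61.876.
dQ/dI = 7.31/I = 0.000227026 at this income.
η = (dQ/dI)·(I/Q) = 0.000227026 × (32199/61.876) = 0.118.

0.118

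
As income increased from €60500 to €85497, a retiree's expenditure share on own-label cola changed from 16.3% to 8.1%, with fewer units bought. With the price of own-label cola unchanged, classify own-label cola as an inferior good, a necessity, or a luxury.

Quantity demanded falls as income rises, so η < 0.

inferior good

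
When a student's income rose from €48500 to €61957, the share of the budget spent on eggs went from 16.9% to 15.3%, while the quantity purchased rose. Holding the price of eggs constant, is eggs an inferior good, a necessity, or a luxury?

necessity

Quantity rises but the budget share falls as income rises, so 0 < η < 1.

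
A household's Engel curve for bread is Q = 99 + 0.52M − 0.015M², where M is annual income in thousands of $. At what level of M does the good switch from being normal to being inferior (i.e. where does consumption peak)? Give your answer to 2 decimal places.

17.33

dQ/dM = 0.52 − 0.03M.
The good is inferior where dQ/dM < 0. Setting dQ/dM = 0 gives M = 0.52 / 0.03 = 17.33.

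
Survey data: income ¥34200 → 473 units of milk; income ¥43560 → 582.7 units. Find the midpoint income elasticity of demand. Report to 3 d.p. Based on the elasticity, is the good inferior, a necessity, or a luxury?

0.863 (necessity)

ΔQ = 582.7 − 473 = 109.7; midpoint Q̄ = (473 + 582.7)/2 = 527.85.
ΔI = 43560 − 34200 = 9360; midpoint Ī = (34200 + 43560)/2 = 38880.
η = (ΔQ/Q̄) ÷ (ΔI/Ī) = (109.7/527.85) ÷ (9360/38880) = 0.863.
0 < η < 1 ⇒ necessity.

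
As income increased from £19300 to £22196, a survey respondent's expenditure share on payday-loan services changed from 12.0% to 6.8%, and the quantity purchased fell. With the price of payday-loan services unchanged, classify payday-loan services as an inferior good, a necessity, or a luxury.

Quantity demanded falls as income rises, so η < 0.

inferior good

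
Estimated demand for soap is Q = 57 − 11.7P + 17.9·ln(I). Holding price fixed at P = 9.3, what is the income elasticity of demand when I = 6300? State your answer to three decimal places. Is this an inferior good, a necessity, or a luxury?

At P = 9.3, I = 6300: Q = 104.785.
Holding P constant, ∂Q/∂I = 17.9/I = 0.00284127.
η_I = (∂Q/∂I)·(I/Q) = 0.00284127 × (6300/104.785) = 0.171.
Since 0 < η < 1, this is a necessity.

0.171 (necessity)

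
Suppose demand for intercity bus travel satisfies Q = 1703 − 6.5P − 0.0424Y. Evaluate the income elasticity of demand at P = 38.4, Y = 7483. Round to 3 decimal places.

-0.279

At P = 38.4, Y = 7483: Q = 1136.121.
Holding P constant, ∂Q/∂Y = −0.0424.
η_Y = (∂Q/∂Y)·(Y/Q) = -0.0424 × (7483/1136.121) = -0.279.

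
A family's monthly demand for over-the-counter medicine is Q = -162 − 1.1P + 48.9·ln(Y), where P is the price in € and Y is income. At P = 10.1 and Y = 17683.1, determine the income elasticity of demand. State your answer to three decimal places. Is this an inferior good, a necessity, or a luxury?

0.160 (necessity)

At P = 10.1, Y = 17683.1: Q = 305.150.
Holding P constant, ∂Q/∂Y = 48.9/Y = 0.00276535.
η_Y = (∂Q/∂Y)·(Y/Q) = 0.00276535 × (17683.1/305.150) = 0.160.
Since 0 < η < 1, this is a necessity.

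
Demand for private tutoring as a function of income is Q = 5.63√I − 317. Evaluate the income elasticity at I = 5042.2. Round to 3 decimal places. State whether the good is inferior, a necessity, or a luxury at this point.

At I = 5042.2: Q = 82.778.
dQ/dI = 5.63/(2√I) = 0.0396432 at this income.
η = (dQ/dI)·(I/Q) = 0.0396432 × (5042.2/82.778) = 2.415.
Since η > 1, the good is a luxury.

2.415 (luxury)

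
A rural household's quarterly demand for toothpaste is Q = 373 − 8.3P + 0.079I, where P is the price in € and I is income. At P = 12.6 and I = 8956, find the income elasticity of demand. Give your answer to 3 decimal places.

0.725

At P = 12.6, I = 8956: Q = 975.944.
Holding P constant, ∂Q/∂I = 0.079.
η_I = (∂Q/∂I)·(I/Q) = 0.079 × (8956/975.944) = 0.725.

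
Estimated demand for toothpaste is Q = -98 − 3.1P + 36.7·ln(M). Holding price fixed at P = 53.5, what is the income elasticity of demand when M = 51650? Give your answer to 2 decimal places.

0.27

At P = 53.5, M = 51650: Q = 134.427.
Holding P constant, ∂Q/∂M = 36.7/M = 0.000710552.
η_M = (∂Q/∂M)·(M/Q) = 0.000710552 × (51650/134.427) = 0.27.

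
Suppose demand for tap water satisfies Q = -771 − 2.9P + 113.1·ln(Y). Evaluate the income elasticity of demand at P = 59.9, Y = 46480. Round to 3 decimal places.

0.418

At P = 59.9, Y = 46480: Q = 270.751.
Holding P constant, ∂Q/∂Y = 113.1/Y = 0.0024333.
η_Y = (∂Q/∂Y)·(Y/Q) = 0.0024333 × (46480/270.751) = 0.418.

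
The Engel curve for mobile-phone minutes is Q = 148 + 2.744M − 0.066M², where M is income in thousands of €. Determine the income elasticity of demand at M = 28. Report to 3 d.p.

At M = 28: Q = 173.0880.
dQ/dM = 2.744 − 0.132M = -0.95200.
η = (dQ/dM)·(M/Q) = -0.95200 × (28/173.0880) = -0.154.

-0.154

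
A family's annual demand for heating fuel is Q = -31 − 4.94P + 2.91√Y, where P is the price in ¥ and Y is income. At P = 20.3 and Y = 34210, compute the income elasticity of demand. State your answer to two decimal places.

At P = 20.3, Y = 34210: Q = 406.950.
Holding P constant, ∂Q/∂Y = 2.91/(2√Y) = 0.00786659.
η_Y = (∂Q/∂Y)·(Y/Q) = 0.00786659 × (34210/406.950) = 0.66.

0.66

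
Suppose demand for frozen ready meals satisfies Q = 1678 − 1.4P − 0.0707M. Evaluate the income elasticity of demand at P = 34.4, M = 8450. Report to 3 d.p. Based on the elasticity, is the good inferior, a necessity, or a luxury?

-0.579 (inferior good)

At P = 34.4, M = 8450: Q = 1032.425.
Holding P constant, ∂Q/∂M = −0.0707.
η_M = (∂Q/∂M)·(M/Q) = -0.0707 × (8450/1032.425) = -0.579.
Since η < 0, this is an inferior good.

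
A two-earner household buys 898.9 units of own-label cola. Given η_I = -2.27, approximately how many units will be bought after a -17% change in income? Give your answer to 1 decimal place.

1245.8

%ΔQ ≈ η × %ΔI = -2.27 × (-17%) = 38.59%.
New Q ≈ 898.9 × (1 + 0.3859) = 1245.8.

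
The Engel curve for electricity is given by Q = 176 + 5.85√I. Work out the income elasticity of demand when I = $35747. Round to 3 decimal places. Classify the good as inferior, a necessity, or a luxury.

0.431 (necessity)

At I = 35747: Q = 1282.052.
dQ/dI = 5.85/(2√I) = 0.0154706 at this income.
η = (dQ/dI)·(I/Q) = 0.0154706 × (35747/1282.052) = 0.431.
Since 0 < η < 1, the good is a necessity.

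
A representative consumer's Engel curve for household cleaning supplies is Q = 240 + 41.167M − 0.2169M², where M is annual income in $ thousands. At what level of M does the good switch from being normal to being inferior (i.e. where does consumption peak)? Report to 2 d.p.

94.90

dQ/dM = 41.167 − 0.4338M.
The good is inferior where dQ/dM < 0. Setting dQ/dM = 0 gives M = 41.167 / 0.4338 = 94.90.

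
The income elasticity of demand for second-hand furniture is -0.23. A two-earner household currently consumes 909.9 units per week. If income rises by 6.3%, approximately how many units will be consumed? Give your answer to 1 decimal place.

896.7

%ΔQ ≈ η × %ΔI = -0.23 × 6.3% = -1.449%.
New Q ≈ 909.9 × (1 − 0.01449) = 896.7.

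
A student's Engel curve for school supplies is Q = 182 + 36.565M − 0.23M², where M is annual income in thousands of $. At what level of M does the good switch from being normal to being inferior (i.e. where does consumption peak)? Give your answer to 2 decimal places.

dQ/dM = 36.565 − 0.46M.
The good is inferior where dQ/dM < 0. Setting dQ/dM = 0 gives M = 36.565 / 0.46 = 79.49.

79.49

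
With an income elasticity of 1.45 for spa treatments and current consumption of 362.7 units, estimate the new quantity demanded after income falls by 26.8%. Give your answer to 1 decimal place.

221.8

%ΔQ ≈ η × %ΔI = 1.45 × (-26.8%) = -38.86%.
New Q ≈ 362.7 × (1 − 0.3886) = 221.8.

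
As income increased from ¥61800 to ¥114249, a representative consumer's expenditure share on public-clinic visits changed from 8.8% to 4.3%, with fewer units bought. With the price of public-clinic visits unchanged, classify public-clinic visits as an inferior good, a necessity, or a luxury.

Quantity demanded falls as income rises, so η < 0.

inferior good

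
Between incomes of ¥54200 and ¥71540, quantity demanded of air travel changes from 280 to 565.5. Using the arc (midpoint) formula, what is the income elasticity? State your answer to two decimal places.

ΔQ = 565.5 − 280 = 285.5; midpoint Q̄ = (280 + 565.5)/2 = 422.75.
ΔI = 71540 − 54200 = 17340; midpoint Ī = (54200 + 71540)/2 = 62870.
η = (ΔQ/Q̄) ÷ (ΔI/Ī) = (285.5/422.75) ÷ (17340/62870) = 2.45.

2.45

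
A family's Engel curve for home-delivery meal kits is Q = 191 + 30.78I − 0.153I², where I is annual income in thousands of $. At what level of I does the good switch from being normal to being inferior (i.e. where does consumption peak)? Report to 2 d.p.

100.59

dQ/dI = 30.78 − 0.306I.
The good is inferior where dQ/dI < 0. Setting dQ/dI = 0 gives I = 30.78 / 0.306 = 100.59.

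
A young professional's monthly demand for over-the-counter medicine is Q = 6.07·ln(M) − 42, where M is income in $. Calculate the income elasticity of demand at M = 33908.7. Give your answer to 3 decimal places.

At M = 33908.7: Q = 21.319.
dQ/dM = 6.07/M = 0.00017901 at this income.
η = (dQ/dM)·(M/Q) = 0.00017901 × (33908.7/21.319) = 0.285.

0.285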